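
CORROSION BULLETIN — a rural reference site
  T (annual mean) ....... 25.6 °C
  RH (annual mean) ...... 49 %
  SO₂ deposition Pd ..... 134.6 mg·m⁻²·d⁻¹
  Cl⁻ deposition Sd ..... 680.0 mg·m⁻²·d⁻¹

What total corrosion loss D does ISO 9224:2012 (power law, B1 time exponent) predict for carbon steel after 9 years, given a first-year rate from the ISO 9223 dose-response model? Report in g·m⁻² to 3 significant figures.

carbon steel: T>10 °C ⇒ hinge -0.054·(25.6−10) = -0.8424
  sulphur-dioxide contribution → 25.99 μm/a
  chloride contribution → 81.61 μm/a
  ⇒ r_corr(carbon steel) = 107.6 μm/a
Long-term exponent b (ISO 9224 Table 2, B1) = 0.523
  D(9) = 107.6 × 9^0.523 = 107.6 × 3.156 = 339.5 μm
  Mass loss = 339.5 μm × 7.85 g/cm³ = 2665 g·m⁻²

D(9) = 2.67e+03 g·m⁻²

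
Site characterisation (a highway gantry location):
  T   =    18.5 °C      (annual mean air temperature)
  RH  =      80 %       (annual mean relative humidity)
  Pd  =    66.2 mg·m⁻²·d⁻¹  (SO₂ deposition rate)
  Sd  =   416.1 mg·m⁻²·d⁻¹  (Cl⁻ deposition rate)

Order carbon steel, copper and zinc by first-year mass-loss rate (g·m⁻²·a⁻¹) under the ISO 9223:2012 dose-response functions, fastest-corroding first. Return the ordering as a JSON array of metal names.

["carbon steel", "zinc", "copper"]

carbon steel: f(T) = -0.054·(T−10) [T>10 °C] = -0.4590
  Pd branch = 1.77·Pd^0.52·e^(0.02·RH+f) = 49.02 μm/a
  Sd branch = 0.102·Sd^0.62·e^(0.033·RH+0.04·T) = 126 μm/a
  sum: 49.02 + 126 → r_corr = 175 μm/a
  mass loss = 175 μm/a × 7.85 g/cm³ = 1374 g·m⁻²·a⁻¹
copper: temperature factor f = -0.080·(8.5) = -0.6800
  SO₂ term: 0.0053·66.2^0.26·exp(0.059·80-0.6800) = 0.8959
  Sd branch = 0.01025·Sd^0.27·e^(0.036·RH+0.049·T) = 2.303 μm/a
  r_corr = 0.8959 + 2.303 = 3.199 μm/a
  mass loss = 3.199 μm/a × 8.96 g/cm³ = 28.67 g·m⁻²·a⁻¹
zinc: temperature factor f = -0.071·(8.5) = -0.6035
  SO₂ term: 0.0129·66.2^0.44·exp(0.046·80-0.6035) = 1.77
  Cl⁻ term: 0.0175·416.1^0.57·exp(0.008·80+0.085·18.5) = 4.976
  r_corr = 1.77 + 4.976 = 6.745 μm/a
  mass loss = 6.745 μm/a × 7.14 g/cm³ = 48.16 g·m⁻²·a⁻¹
Ordering by g·m⁻²·a⁻¹: carbon steel (1370) > zinc (48.2) > copper (28.7)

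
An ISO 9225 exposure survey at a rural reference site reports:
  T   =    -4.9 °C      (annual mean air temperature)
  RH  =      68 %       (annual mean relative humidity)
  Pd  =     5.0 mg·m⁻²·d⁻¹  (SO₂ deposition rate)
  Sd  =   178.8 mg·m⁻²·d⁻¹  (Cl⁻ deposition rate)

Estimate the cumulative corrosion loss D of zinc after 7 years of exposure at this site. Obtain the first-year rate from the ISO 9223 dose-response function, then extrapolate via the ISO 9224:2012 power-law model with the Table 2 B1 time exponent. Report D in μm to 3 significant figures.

D(7) = 3.51 μm

zinc: f(T) = +0.038·(T−10) [T≤10 °C] = -0.5662
  sulphur-dioxide contribution → 0.3394 μm/a
  chloride contribution → 0.3822 μm/a
  ⇒ r_corr(zinc) = 0.7216 μm/a
Long-term exponent b (ISO 9224 Table 2, B1) = 0.813
  D(7) = 0.7216 × 7^0.813 = 0.7216 × 4.865 = 3.51 μm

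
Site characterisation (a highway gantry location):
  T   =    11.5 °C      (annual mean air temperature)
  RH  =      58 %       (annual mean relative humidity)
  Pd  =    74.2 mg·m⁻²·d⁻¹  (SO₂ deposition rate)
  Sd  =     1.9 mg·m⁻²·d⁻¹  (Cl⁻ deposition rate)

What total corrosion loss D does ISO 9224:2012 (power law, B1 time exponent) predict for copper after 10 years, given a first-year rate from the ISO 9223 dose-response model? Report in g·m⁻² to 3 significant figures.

copper: f(T) = -0.080·(T−10) [T>10 °C] = -0.1200
  SO₂ term: 0.0053·74.2^0.26·exp(0.059·58-0.1200) = 0.4412
  Sd branch = 0.01025·Sd^0.27·e^(0.036·RH+0.049·T) = 0.1728 μm/a
  r_corr = 0.4412 + 0.1728 = 0.614 μm/a
ISO 9224: D(t) = r_corr · t^b with b = 0.667 (copper, B1)
  D(10) = 0.614 × 10^0.667 = 0.614 × 4.645 = 2.852 μm
  Mass loss = 2.852 μm × 8.96 g/cm³ = 25.55 g·m⁻²

D(10) = 25.6 g·m⁻²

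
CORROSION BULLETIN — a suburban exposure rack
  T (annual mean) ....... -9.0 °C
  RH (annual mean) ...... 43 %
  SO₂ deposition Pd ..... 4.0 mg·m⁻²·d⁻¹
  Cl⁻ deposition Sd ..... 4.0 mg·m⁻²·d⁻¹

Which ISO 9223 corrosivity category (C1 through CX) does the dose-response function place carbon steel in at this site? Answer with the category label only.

carbon steel: T≤10 °C ⇒ hinge +0.150·(-9.0−10) = -2.8500
  sulphur-dioxide contribution → 0.4975 μm/a
  chloride contribution → 0.6947 μm/a
  total first-year rate 1.192 μm/a
Category bounds: 0…1.3 μm/a bracket r_corr ⇒ C1

C1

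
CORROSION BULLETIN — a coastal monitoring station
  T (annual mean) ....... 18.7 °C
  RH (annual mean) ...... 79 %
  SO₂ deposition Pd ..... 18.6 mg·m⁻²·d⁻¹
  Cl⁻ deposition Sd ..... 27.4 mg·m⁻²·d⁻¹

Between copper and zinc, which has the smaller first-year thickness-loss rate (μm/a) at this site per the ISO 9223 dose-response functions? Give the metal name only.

copper: f(T) = -0.080·(T−10) [T>10 °C] = -0.6960
  SO₂ term: 0.0053·18.6^0.26·exp(0.059·79-0.6960) = 0.5975
  Sd branch = 0.01025·Sd^0.27·e^(0.036·RH+0.049·T) = 1.076 μm/a
  sum: 0.5975 + 1.076 → r_corr = 1.674 μm/a
zinc: f(T) = -0.071·(T−10) [T>10 °C] = -0.6177
  SO₂ term: 0.0129·18.6^0.44·exp(0.046·79-0.6177) = 0.9531
  Sd branch = 0.0175·Sd^0.57·e^(0.008·RH+0.085·T) = 1.065 μm/a
  sum: 0.9531 + 1.065 → r_corr = 2.018 μm/a
Ordering by μm/a: zinc (2.02) > copper (1.67)

copper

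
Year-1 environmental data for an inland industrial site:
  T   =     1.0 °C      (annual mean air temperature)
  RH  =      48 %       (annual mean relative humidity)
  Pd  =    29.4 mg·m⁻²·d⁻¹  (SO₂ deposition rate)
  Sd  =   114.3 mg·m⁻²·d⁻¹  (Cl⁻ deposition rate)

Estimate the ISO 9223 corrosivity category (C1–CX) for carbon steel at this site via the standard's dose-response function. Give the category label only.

C2

carbon steel: T≤10 °C ⇒ hinge +0.150·(1.0−10) = -1.3500
  SO₂ term: 1.77·29.4^0.52·exp(0.02·48-1.3500) = 6.952
  Cl⁻ term: 0.102·114.3^0.62·exp(0.033·48+0.04·1.0) = 9.77
  r_corr = 6.952 + 9.77 = 16.72 μm/a
Category bounds: 1.3…25 μm/a bracket r_corr ⇒ C2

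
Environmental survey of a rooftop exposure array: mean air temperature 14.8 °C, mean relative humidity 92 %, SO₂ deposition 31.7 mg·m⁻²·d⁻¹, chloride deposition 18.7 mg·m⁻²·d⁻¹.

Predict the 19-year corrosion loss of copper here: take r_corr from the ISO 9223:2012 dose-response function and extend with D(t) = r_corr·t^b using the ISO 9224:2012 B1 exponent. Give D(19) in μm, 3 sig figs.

D(19) = 23.5 μm

copper: f(T) = -0.080·(T−10) [T>10 °C] = -0.3840
  SO₂ term: 0.0053·31.7^0.26·exp(0.059·92-0.3840) = 2.019
  Sd branch = 0.01025·Sd^0.27·e^(0.036·RH+0.049·T) = 1.281 μm/a
  r_corr = 2.019 + 1.281 = 3.3 μm/a
Power-law: D(19) = r_corr · 19^0.667
  D(19) = 3.3 × 19^0.667 = 3.3 × 7.127 = 23.52 μm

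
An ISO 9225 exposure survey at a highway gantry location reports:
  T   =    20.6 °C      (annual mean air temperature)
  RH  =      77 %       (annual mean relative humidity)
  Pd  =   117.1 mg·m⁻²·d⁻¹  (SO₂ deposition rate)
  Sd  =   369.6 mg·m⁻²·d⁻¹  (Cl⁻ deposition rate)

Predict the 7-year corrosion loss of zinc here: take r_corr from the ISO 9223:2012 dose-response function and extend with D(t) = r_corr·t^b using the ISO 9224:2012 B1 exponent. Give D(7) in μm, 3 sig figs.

D(7) = 34.7 μm

zinc: temperature factor f = -0.071·(10.6) = -0.7526
  SO₂ term: 0.0129·117.1^0.44·exp(0.046·77-0.7526) = 1.707
  Sd branch = 0.0175·Sd^0.57·e^(0.008·RH+0.085·T) = 5.428 μm/a
  sum: 1.707 + 5.428 → r_corr = 7.135 μm/a
Long-term exponent b (ISO 9224 Table 2, B1) = 0.813
  D(7) = 7.135 × 7^0.813 = 7.135 × 4.865 = 34.71 μm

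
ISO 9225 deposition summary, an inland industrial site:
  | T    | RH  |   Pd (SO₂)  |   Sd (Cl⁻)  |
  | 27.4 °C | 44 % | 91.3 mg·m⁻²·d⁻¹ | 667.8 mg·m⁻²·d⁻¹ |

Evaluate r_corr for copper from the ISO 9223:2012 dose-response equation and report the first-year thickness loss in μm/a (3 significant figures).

r_corr = 1.16 μm/a

copper: T>10 °C ⇒ hinge -0.080·(27.4−10) = -1.3920
  SO₂ term: 0.0053·91.3^0.26·exp(0.059·44-1.3920) = 0.05713
  Cl⁻ term: 0.01025·667.8^0.27·exp(0.036·44+0.049·27.4) = 1.108
  sum: 0.05713 + 1.108 → r_corr = 1.165 μm/a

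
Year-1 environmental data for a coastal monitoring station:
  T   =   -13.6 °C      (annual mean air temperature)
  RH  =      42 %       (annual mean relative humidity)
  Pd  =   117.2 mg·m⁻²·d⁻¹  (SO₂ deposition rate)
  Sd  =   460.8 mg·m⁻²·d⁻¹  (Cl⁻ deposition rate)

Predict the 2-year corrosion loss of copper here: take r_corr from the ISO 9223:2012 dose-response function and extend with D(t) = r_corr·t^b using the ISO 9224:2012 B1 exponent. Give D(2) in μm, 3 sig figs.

D(2) = 0.216 μm

copper: temperature factor f = +0.126·(-23.6) = -2.9736
  SO₂ term: 0.0053·117.2^0.26·exp(0.059·42-2.9736) = 0.01114
  Cl⁻ term: 0.01025·460.8^0.27·exp(0.036·42+0.049·-13.6) = 0.1251
  r_corr = 0.01114 + 0.1251 = 0.1362 μm/a
ISO 9224: D(t) = r_corr · t^b with b = 0.667 (copper, B1)
  D(2) = 0.1362 × 2^0.667 = 0.1362 × 1.588 = 0.2163 μm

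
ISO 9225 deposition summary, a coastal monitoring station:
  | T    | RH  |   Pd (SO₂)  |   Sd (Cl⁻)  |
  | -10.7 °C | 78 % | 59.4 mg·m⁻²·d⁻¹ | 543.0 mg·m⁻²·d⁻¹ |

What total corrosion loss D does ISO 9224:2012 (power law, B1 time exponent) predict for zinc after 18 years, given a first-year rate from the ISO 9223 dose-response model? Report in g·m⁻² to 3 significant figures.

D(18) = 132 g·m⁻²

zinc: f(T) = +0.038·(T−10) [T≤10 °C] = -0.7866
  Pd branch = 0.0129·Pd^0.44·e^(0.046·RH+f) = 1.281 μm/a
  Sd branch = 0.0175·Sd^0.57·e^(0.008·RH+0.085·T) = 0.4763 μm/a
  sum: 1.281 + 0.4763 → r_corr = 1.758 μm/a
ISO 9224: D(t) = r_corr · t^b with b = 0.813 (zinc, B1)
  D(18) = 1.758 × 18^0.813 = 1.758 × 10.48 = 18.43 μm
  Mass loss = 18.43 μm × 7.14 g/cm³ = 131.6 g·m⁻²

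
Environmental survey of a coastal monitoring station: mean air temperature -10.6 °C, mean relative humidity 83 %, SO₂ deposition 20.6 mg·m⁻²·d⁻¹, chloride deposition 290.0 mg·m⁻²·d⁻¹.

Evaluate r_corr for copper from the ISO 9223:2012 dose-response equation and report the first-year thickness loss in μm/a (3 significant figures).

r_corr = 0.676 μm/a

copper: temperature factor f = +0.126·(-20.6) = -2.5956
  sulphur-dioxide contribution → 0.1162 μm/a
  chloride contribution → 0.5593 μm/a
  total first-year rate 0.6756 μm/a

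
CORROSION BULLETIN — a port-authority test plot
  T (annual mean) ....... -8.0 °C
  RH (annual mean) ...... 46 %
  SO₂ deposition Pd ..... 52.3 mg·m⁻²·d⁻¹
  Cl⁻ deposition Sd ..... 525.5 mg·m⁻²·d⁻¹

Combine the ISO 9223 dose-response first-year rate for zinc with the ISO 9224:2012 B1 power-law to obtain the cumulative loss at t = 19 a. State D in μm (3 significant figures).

D(19) = 8.36 μm

zinc: temperature factor f = +0.038·(-18.0) = -0.6840
  Pd branch = 0.0129·Pd^0.44·e^(0.046·RH+f) = 0.3081 μm/a
  Sd branch = 0.0175·Sd^0.57·e^(0.008·RH+0.085·T) = 0.4553 μm/a
  sum: 0.3081 + 0.4553 → r_corr = 0.7633 μm/a
Power-law: D(19) = r_corr · 19^0.813
  D(19) = 0.7633 × 19^0.813 = 0.7633 × 10.96 = 8.363 μm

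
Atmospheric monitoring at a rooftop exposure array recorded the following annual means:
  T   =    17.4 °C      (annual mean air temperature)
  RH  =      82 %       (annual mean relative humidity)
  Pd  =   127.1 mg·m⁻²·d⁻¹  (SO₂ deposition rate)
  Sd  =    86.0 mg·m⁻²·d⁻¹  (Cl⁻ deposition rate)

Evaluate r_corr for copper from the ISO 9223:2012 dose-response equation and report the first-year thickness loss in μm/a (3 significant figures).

copper: T>10 °C ⇒ hinge -0.080·(17.4−10) = -0.5920
  SO₂ term: 0.0053·127.1^0.26·exp(0.059·82-0.5920) = 1.304
  Cl⁻ term: 0.01025·86.0^0.27·exp(0.036·82+0.049·17.4) = 1.532
  r_corr = 1.304 + 1.532 = 2.837 μm/a

r_corr = 2.84 μm/a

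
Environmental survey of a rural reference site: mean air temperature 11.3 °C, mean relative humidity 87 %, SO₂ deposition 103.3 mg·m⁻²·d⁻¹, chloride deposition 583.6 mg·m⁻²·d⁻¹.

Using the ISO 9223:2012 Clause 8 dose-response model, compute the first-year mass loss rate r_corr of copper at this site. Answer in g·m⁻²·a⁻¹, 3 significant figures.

r_corr = 44.7 g·m⁻²·a⁻¹

copper: T>10 °C ⇒ hinge -0.080·(11.3−10) = -0.1040
  Pd branch = 0.0053·Pd^0.26·e^(0.059·RH+f) = 2.704 μm/a
  Sd branch = 0.01025·Sd^0.27·e^(0.036·RH+0.049·T) = 2.282 μm/a
  r_corr = 2.704 + 2.282 = 4.986 μm/a
Convert to mass loss: 4.986 μm/a × 8.96 g/cm³ = 44.67 g·m⁻²·a⁻¹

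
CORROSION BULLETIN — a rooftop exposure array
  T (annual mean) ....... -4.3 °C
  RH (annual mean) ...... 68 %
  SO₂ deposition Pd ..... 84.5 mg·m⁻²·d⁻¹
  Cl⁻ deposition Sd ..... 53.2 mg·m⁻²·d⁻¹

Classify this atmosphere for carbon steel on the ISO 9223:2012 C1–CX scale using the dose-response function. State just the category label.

carbon steel: T≤10 °C ⇒ hinge +0.150·(-4.3−10) = -2.1450
  SO₂ term: 1.77·84.5^0.52·exp(0.02·68-2.1450) = 8.11
  Cl⁻ term: 0.102·53.2^0.62·exp(0.033·68+0.04·-4.3) = 9.518
  r_corr = 8.11 + 9.518 = 17.63 μm/a
ISO 9223 Table 2 (carbon steel): 1.3 < 17.6 ≤ 25 μm/a ⇒ C2

C2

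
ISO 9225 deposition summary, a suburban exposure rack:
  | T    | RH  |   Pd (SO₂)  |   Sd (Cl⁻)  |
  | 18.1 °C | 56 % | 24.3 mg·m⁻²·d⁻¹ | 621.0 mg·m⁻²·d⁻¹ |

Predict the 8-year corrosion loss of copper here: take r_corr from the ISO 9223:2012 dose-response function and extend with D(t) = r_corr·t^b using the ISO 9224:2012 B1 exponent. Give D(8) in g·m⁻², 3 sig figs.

copper: temperature factor f = -0.080·(8.1) = -0.6480
  Pd branch = 0.0053·Pd^0.26·e^(0.059·RH+f) = 0.173 μm/a
  Sd branch = 0.01025·Sd^0.27·e^(0.036·RH+0.049·T) = 1.061 μm/a
  r_corr = 0.173 + 1.061 = 1.234 μm/a
Power-law: D(8) = r_corr · 8^0.667
  D(8) = 1.234 × 8^0.667 = 1.234 × 4.003 = 4.938 μm
  Mass loss = 4.938 μm × 8.96 g/cm³ = 44.24 g·m⁻²

D(8) = 44.2 g·m⁻²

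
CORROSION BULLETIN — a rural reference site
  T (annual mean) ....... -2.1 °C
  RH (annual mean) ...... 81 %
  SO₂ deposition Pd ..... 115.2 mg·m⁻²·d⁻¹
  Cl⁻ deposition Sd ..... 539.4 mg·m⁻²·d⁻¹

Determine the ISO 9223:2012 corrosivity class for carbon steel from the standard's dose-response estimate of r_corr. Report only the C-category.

carbon steel: f(T) = +0.150·(T−10) [T≤10 °C] = -1.8150
  SO₂ term: 1.77·115.2^0.52·exp(0.02·81-1.8150) = 17.19
  Cl⁻ term: 0.102·539.4^0.62·exp(0.033·81+0.04·-2.1) = 67.11
  r_corr = 17.19 + 67.11 = 84.3 μm/a
ISO 9223 Table 2 (carbon steel): 80 < 84.3 ≤ 200 μm/a ⇒ C5

C5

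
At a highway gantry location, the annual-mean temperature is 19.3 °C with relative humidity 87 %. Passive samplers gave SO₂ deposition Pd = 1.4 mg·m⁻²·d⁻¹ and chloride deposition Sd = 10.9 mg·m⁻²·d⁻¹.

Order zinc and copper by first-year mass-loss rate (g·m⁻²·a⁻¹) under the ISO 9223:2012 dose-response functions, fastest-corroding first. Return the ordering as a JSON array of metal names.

["copper", "zinc"]

zinc: T>10 °C ⇒ hinge -0.071·(19.3−10) = -0.6603
  SO₂ term: 0.0129·1.4^0.44·exp(0.046·87-0.6603) = 0.4228
  Cl⁻ term: 0.0175·10.9^0.57·exp(0.008·87+0.085·19.3) = 0.7065
  sum: 0.4228 + 0.7065 → r_corr = 1.129 μm/a
  mass loss = 1.129 μm/a × 7.14 g/cm³ = 8.063 g·m⁻²·a⁻¹
copper: temperature factor f = -0.080·(9.3) = -0.7440
  SO₂ term: 0.0053·1.4^0.26·exp(0.059·87-0.7440) = 0.466
  Sd branch = 0.01025·Sd^0.27·e^(0.036·RH+0.049·T) = 1.153 μm/a
  r_corr = 0.466 + 1.153 = 1.619 μm/a
  mass loss = 1.619 μm/a × 8.96 g/cm³ = 14.5 g·m⁻²·a⁻¹
Ordering by g·m⁻²·a⁻¹: copper (14.5) > zinc (8.06)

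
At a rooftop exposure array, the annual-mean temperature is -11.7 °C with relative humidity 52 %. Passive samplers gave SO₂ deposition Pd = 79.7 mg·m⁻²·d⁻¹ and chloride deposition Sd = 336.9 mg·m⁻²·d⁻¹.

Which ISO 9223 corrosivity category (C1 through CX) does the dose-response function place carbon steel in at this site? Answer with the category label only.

C2

carbon steel: temperature factor f = +0.150·(-21.7) = -3.2550
  SO₂ term: 1.77·79.7^0.52·exp(0.02·52-3.2550) = 1.883
  Sd branch = 0.102·Sd^0.62·e^(0.033·RH+0.04·T) = 13.11 μm/a
  r_corr = 1.883 + 13.11 = 14.99 μm/a
Category bounds: 1.3…25 μm/a bracket r_corr ⇒ C2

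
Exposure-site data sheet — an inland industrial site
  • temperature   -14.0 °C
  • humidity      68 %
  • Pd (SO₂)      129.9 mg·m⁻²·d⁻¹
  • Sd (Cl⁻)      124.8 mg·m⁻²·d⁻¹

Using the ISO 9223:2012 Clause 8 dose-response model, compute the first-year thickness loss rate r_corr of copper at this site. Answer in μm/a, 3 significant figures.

copper: f(T) = +0.126·(T−10) [T≤10 °C] = -3.0240
  sulphur-dioxide contribution → 0.05045 μm/a
  chloride contribution → 0.2197 μm/a
  total first-year rate 0.2702 μm/a

r_corr = 0.270 μm/a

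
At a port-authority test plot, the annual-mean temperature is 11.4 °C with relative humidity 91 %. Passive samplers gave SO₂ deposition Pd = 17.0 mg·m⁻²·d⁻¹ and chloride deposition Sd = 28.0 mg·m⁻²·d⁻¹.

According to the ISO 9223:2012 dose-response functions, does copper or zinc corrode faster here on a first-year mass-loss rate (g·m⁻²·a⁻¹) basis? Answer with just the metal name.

copper: temperature factor f = -0.080·(1.4) = -0.1120
  sulphur-dioxide contribution → 2.125 μm/a
  chloride contribution → 1.166 μm/a
  ⇒ r_corr(copper) = 3.291 μm/a
  mass loss = 3.291 μm/a × 8.96 g/cm³ = 29.49 g·m⁻²·a⁻¹
zinc: T>10 °C ⇒ hinge -0.071·(11.4−10) = -0.0994
  sulphur-dioxide contribution → 2.672 μm/a
  chloride contribution → 0.6381 μm/a
  total first-year rate 3.31 μm/a
  mass loss = 3.31 μm/a × 7.14 g/cm³ = 23.63 g·m⁻²·a⁻¹
Ordering by g·m⁻²·a⁻¹: copper (29.5) > zinc (23.6)

copper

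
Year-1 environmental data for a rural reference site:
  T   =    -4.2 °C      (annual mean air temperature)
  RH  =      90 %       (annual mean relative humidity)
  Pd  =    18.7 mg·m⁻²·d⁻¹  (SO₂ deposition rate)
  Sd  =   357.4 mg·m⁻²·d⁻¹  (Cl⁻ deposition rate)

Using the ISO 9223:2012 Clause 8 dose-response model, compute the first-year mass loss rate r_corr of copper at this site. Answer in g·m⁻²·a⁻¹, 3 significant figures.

r_corr = 12.8 g·m⁻²·a⁻¹

copper: f(T) = +0.126·(T−10) [T≤10 °C] = -1.7892
  sulphur-dioxide contribution → 0.3837 μm/a
  chloride contribution → 1.042 μm/a
  ⇒ r_corr(copper) = 1.426 μm/a
Convert to mass loss: 1.426 μm/a × 8.96 g/cm³ = 12.77 g·m⁻²·a⁻¹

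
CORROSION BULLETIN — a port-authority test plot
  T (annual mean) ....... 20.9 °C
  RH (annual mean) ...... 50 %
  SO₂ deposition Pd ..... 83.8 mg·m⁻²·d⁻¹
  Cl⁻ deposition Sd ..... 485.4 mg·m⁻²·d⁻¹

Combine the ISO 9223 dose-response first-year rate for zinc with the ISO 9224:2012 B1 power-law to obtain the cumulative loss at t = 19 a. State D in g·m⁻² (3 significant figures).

zinc: temperature factor f = -0.071·(10.9) = -0.7739
  SO₂ term: 0.0129·83.8^0.44·exp(0.046·50-0.7739) = 0.4165
  Cl⁻ term: 0.0175·485.4^0.57·exp(0.008·50+0.085·20.9) = 5.24
  r_corr = 0.4165 + 5.24 = 5.657 μm/a
Power-law: D(19) = r_corr · 19^0.813
  D(19) = 5.657 × 19^0.813 = 5.657 × 10.96 = 61.97 μm
  Mass loss = 61.97 μm × 7.14 g/cm³ = 442.5 g·m⁻²

D(19) = 442 g·m⁻²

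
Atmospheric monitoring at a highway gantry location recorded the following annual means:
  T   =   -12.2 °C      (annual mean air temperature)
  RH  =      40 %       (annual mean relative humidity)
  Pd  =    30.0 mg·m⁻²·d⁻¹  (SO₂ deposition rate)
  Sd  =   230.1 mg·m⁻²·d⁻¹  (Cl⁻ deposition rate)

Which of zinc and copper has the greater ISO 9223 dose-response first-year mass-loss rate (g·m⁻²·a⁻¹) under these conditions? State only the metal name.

zinc

zinc: temperature factor f = +0.038·(-22.2) = -0.8436
  Pd branch = 0.0129·Pd^0.44·e^(0.046·RH+f) = 0.156 μm/a
  Cl⁻ term: 0.0175·230.1^0.57·exp(0.008·40+0.085·-12.2) = 0.1896
  sum: 0.156 + 0.1896 → r_corr = 0.3457 μm/a
  mass loss = 0.3457 μm/a × 7.14 g/cm³ = 2.468 g·m⁻²·a⁻¹
copper: temperature factor f = +0.126·(-22.2) = -2.7972
  SO₂ term: 0.0053·30.0^0.26·exp(0.059·40-2.7972) = 0.008288
  Cl⁻ term: 0.01025·230.1^0.27·exp(0.036·40+0.049·-12.2) = 0.1033
  r_corr = 0.008288 + 0.1033 = 0.1116 μm/a
  mass loss = 0.1116 μm/a × 8.96 g/cm³ = 1 g·m⁻²·a⁻¹
Ordering by g·m⁻²·a⁻¹: zinc (2.47) > copper (1)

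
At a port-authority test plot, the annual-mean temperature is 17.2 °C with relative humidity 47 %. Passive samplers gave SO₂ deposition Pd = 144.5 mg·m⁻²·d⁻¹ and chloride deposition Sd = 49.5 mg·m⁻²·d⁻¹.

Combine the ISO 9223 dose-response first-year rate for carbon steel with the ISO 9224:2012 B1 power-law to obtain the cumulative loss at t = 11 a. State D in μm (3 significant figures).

D(11) = 181 μm

carbon steel: temperature factor f = -0.054·(7.2) = -0.3888
  Pd branch = 1.77·Pd^0.52·e^(0.02·RH+f) = 40.78 μm/a
  Cl⁻ term: 0.102·49.5^0.62·exp(0.033·47+0.04·17.2) = 10.76
  r_corr = 40.78 + 10.76 = 51.54 μm/a
ISO 9224: D(t) = r_corr · t^b with b = 0.523 (carbon steel, B1)
  D(11) = 51.54 × 11^0.523 = 51.54 × 3.505 = 180.6 μm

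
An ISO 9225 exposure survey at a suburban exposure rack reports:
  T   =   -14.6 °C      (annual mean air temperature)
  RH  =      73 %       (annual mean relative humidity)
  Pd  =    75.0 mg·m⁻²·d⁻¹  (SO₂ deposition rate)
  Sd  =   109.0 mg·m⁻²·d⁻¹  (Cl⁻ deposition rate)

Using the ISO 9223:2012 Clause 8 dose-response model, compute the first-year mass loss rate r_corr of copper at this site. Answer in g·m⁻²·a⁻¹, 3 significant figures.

copper: f(T) = +0.126·(T−10) [T≤10 °C] = -3.0996
  SO₂ term: 0.0053·75.0^0.26·exp(0.059·73-3.0996) = 0.05447
  Cl⁻ term: 0.01025·109.0^0.27·exp(0.036·73+0.049·-14.6) = 0.2463
  r_corr = 0.05447 + 0.2463 = 0.3008 μm/a
Convert to mass loss: 0.3008 μm/a × 8.96 g/cm³ = 2.695 g·m⁻²·a⁻¹

r_corr = 2.69 g·m⁻²·a⁻¹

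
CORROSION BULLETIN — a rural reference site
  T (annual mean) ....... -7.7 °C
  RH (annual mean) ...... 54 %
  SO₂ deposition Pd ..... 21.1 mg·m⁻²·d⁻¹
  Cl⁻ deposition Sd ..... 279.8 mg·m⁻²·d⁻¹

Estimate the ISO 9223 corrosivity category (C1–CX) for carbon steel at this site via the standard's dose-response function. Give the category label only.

carbon steel: temperature factor f = +0.150·(-17.7) = -2.6550
  SO₂ term: 1.77·21.1^0.52·exp(0.02·54-2.6550) = 1.789
  Cl⁻ term: 0.102·279.8^0.62·exp(0.033·54+0.04·-7.7) = 14.65
  sum: 1.789 + 14.65 → r_corr = 16.44 μm/a
Category bounds: 1.3…25 μm/a bracket r_corr ⇒ C2

C2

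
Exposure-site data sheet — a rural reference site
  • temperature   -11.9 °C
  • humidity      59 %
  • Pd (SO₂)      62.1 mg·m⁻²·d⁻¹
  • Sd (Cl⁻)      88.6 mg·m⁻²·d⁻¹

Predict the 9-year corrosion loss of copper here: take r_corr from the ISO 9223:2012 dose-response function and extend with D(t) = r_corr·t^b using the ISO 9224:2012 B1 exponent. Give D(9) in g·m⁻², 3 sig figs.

copper: f(T) = +0.126·(T−10) [T≤10 °C] = -2.7594
  Pd branch = 0.0053·Pd^0.26·e^(0.059·RH+f) = 0.03191 μm/a
  Sd branch = 0.01025·Sd^0.27·e^(0.036·RH+0.049·T) = 0.1606 μm/a
  r_corr = 0.03191 + 0.1606 = 0.1925 μm/a
Long-term exponent b (ISO 9224 Table 2, B1) = 0.667
  D(9) = 0.1925 × 9^0.667 = 0.1925 × 4.33 = 0.8335 μm
  Mass loss = 0.8335 μm × 8.96 g/cm³ = 7.468 g·m⁻²

D(9) = 7.47 g·m⁻²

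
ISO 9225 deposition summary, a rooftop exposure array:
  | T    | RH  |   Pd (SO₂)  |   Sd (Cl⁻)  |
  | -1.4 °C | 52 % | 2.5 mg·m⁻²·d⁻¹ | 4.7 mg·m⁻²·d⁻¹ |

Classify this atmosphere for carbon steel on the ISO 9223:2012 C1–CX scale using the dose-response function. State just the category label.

C2

carbon steel: T≤10 °C ⇒ hinge +0.150·(-1.4−10) = -1.7100
  SO₂ term: 1.77·2.5^0.52·exp(0.02·52-1.7100) = 1.459
  Sd branch = 0.102·Sd^0.62·e^(0.033·RH+0.04·T) = 1.4 μm/a
  sum: 1.459 + 1.4 → r_corr = 2.859 μm/a
ISO 9223 Table 2 (carbon steel): 1.3 < 2.86 ≤ 25 μm/a ⇒ C2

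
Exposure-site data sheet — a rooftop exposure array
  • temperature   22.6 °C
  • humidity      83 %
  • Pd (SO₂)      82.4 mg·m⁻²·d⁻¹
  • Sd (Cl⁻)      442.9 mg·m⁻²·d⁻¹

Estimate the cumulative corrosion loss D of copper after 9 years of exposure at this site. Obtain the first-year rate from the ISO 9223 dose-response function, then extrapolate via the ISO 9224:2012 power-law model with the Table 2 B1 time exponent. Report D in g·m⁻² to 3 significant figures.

copper: temperature factor f = -0.080·(12.6) = -1.0080
  SO₂ term: 0.0053·82.4^0.26·exp(0.059·83-1.0080) = 0.8154
  Sd branch = 0.01025·Sd^0.27·e^(0.036·RH+0.049·T) = 3.19 μm/a
  r_corr = 0.8154 + 3.19 = 4.006 μm/a
Power-law: D(9) = r_corr · 9^0.667
  D(9) = 4.006 × 9^0.667 = 4.006 × 4.33 = 17.34 μm
  Mass loss = 17.34 μm × 8.96 g/cm³ = 155.4 g·m⁻²

D(9) = 155 g·m⁻²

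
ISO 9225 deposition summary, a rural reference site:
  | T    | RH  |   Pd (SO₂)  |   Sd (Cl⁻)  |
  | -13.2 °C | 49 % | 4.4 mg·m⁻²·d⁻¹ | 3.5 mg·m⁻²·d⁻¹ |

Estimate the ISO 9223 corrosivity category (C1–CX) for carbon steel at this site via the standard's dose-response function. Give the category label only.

carbon steel: f(T) = +0.150·(T−10) [T≤10 °C] = -3.4800
  SO₂ term: 1.77·4.4^0.52·exp(0.02·49-3.4800) = 0.3139
  Sd branch = 0.102·Sd^0.62·e^(0.033·RH+0.04·T) = 0.659 μm/a
  sum: 0.3139 + 0.659 → r_corr = 0.9729 μm/a
Category bounds: 0…1.3 μm/a bracket r_corr ⇒ C1

C1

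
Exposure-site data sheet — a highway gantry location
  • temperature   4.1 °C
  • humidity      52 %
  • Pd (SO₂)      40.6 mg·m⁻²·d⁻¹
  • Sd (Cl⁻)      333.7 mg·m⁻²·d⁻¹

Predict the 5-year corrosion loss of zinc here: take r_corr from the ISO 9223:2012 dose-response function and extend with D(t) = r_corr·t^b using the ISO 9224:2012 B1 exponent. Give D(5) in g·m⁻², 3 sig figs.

zinc: T≤10 °C ⇒ hinge +0.038·(4.1−10) = -0.2242
  Pd branch = 0.0129·Pd^0.44·e^(0.046·RH+f) = 0.5752 μm/a
  Sd branch = 0.0175·Sd^0.57·e^(0.008·RH+0.085·T) = 1.031 μm/a
  sum: 0.5752 + 1.031 → r_corr = 1.606 μm/a
Power-law: D(5) = r_corr · 5^0.813
  D(5) = 1.606 × 5^0.813 = 1.606 × 3.701 = 5.945 μm
  Mass loss = 5.945 μm × 7.14 g/cm³ = 42.44 g·m⁻²

D(5) = 42.4 g·m⁻²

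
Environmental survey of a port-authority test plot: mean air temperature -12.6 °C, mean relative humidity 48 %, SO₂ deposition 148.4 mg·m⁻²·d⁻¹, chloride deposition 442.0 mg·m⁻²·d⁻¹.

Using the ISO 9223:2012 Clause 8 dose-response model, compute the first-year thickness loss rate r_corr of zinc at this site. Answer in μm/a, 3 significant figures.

r_corr = 0.732 μm/a

zinc: T≤10 °C ⇒ hinge +0.038·(-12.6−10) = -0.8588
  SO₂ term: 0.0129·148.4^0.44·exp(0.046·48-0.8588) = 0.4487
  Cl⁻ term: 0.0175·442.0^0.57·exp(0.008·48+0.085·-12.6) = 0.2835
  sum: 0.4487 + 0.2835 → r_corr = 0.7322 μm/a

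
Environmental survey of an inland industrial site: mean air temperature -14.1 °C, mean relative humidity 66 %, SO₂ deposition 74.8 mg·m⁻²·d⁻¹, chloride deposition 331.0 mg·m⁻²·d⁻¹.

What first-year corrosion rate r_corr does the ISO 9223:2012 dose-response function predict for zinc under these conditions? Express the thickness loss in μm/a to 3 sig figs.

r_corr = 0.962 μm/a

zinc: temperature factor f = +0.038·(-24.1) = -0.9158
  sulphur-dioxide contribution → 0.7176 μm/a
  chloride contribution → 0.2444 μm/a
  ⇒ r_corr(zinc) = 0.962 μm/a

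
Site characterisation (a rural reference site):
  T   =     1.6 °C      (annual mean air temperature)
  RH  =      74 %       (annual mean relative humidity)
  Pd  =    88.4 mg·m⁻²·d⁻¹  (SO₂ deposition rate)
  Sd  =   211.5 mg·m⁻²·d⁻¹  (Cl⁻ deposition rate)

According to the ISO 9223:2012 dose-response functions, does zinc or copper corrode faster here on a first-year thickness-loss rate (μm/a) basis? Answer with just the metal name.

zinc

zinc: T≤10 °C ⇒ hinge +0.038·(1.6−10) = -0.3192
  sulphur-dioxide contribution → 2.026 μm/a
  chloride contribution → 0.7667 μm/a
  ⇒ r_corr(zinc) = 2.793 μm/a
copper: f(T) = +0.126·(T−10) [T≤10 °C] = -1.0584
  sulphur-dioxide contribution → 0.4643 μm/a
  chloride contribution → 0.6754 μm/a
  ⇒ r_corr(copper) = 1.14 μm/a
Ordering by μm/a: zinc (2.79) > copper (1.14)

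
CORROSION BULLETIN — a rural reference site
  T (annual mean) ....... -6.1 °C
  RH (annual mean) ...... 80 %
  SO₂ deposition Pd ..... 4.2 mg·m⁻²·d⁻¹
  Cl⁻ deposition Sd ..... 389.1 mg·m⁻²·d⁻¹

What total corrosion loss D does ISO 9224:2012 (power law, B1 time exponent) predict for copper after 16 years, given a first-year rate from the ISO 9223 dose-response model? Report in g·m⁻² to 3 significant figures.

D(16) = 45.1 g·m⁻²

copper: T≤10 °C ⇒ hinge +0.126·(-6.1−10) = -2.0286
  sulphur-dioxide contribution → 0.1135 μm/a
  chloride contribution → 0.6776 μm/a
  ⇒ r_corr(copper) = 0.7912 μm/a
ISO 9224: D(t) = r_corr · t^b with b = 0.667 (copper, B1)
  D(16) = 0.7912 × 16^0.667 = 0.7912 × 6.355 = 5.028 μm
  Mass loss = 5.028 μm × 8.96 g/cm³ = 45.05 g·m⁻²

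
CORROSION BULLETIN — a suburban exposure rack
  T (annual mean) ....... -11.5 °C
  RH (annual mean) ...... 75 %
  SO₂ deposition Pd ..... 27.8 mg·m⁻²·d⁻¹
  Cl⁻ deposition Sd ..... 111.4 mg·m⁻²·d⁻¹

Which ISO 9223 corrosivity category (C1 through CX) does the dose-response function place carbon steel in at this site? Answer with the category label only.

C2

carbon steel: f(T) = +0.150·(T−10) [T≤10 °C] = -3.2250
  sulphur-dioxide contribution → 1.777 μm/a
  chloride contribution → 14.22 μm/a
  ⇒ r_corr(carbon steel) = 15.99 μm/a
16 μm/a falls in (1.3, 25] for carbon steel → category C2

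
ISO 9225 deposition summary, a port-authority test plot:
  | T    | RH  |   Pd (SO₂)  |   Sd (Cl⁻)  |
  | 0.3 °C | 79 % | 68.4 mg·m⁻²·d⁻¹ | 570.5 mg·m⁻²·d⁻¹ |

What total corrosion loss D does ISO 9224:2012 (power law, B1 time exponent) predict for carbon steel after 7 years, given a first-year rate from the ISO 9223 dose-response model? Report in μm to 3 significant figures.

D(7) = 248 μm

carbon steel: temperature factor f = +0.150·(-9.7) = -1.4550
  sulphur-dioxide contribution → 18.05 μm/a
  chloride contribution → 71.6 μm/a
  ⇒ r_corr(carbon steel) = 89.65 μm/a
Power-law: D(7) = r_corr · 7^0.523
  D(7) = 89.65 × 7^0.523 = 89.65 × 2.767 = 248 μm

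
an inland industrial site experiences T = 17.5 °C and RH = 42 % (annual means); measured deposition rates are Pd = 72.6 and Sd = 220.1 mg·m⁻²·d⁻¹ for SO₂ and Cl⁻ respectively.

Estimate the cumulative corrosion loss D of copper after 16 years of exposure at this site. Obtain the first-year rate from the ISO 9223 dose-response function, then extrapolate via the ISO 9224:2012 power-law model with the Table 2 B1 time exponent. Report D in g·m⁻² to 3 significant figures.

D(16) = 32.8 g·m⁻²

copper: T>10 °C ⇒ hinge -0.080·(17.5−10) = -0.6000
  sulphur-dioxide contribution → 0.1056 μm/a
  chloride contribution → 0.4702 μm/a
  ⇒ r_corr(copper) = 0.5758 μm/a
ISO 9224: D(t) = r_corr · t^b with b = 0.667 (copper, B1)
  D(16) = 0.5758 × 16^0.667 = 0.5758 × 6.355 = 3.66 μm
  Mass loss = 3.66 μm × 8.96 g/cm³ = 32.79 g·m⁻²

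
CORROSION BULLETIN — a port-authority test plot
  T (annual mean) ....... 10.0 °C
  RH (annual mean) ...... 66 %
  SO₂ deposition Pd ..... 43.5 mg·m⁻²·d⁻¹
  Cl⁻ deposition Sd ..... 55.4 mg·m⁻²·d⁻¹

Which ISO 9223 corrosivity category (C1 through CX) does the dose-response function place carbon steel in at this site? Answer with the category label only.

C4

carbon steel: f(T) = +0.150·(T−10) [T≤10 °C] = +0.0000
  Pd branch = 1.77·Pd^0.52·e^(0.02·RH+f) = 47.13 μm/a
  Cl⁻ term: 0.102·55.4^0.62·exp(0.033·66+0.04·10.0) = 16.19
  r_corr = 47.13 + 16.19 = 63.31 μm/a
63.3 μm/a falls in (50, 80] for carbon steel → category C4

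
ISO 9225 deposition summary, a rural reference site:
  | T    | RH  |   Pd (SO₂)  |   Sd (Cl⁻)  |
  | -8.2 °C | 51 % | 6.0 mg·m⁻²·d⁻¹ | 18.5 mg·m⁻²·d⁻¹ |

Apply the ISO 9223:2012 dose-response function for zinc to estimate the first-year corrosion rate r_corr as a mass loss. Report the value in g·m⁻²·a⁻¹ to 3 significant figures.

zinc: T≤10 °C ⇒ hinge +0.038·(-8.2−10) = -0.6916
  sulphur-dioxide contribution → 0.1484 μm/a
  chloride contribution → 0.06915 μm/a
  total first-year rate 0.2176 μm/a
Convert to mass loss: 0.2176 μm/a × 7.14 g/cm³ = 1.553 g·m⁻²·a⁻¹

r_corr = 1.55 g·m⁻²·a⁻¹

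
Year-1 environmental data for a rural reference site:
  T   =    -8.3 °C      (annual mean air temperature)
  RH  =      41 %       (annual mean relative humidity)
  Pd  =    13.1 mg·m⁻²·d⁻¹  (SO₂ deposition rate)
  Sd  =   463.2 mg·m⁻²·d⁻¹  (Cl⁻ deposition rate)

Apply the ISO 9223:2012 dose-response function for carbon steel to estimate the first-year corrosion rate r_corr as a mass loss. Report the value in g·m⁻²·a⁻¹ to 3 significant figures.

r_corr = 108 g·m⁻²·a⁻¹

carbon steel: f(T) = +0.150·(T−10) [T≤10 °C] = -2.7450
  SO₂ term: 1.77·13.1^0.52·exp(0.02·41-2.7450) = 0.9839
  Sd branch = 0.102·Sd^0.62·e^(0.033·RH+0.04·T) = 12.73 μm/a
  sum: 0.9839 + 12.73 → r_corr = 13.71 μm/a
Convert to mass loss: 13.71 μm/a × 7.85 g/cm³ = 107.6 g·m⁻²·a⁻¹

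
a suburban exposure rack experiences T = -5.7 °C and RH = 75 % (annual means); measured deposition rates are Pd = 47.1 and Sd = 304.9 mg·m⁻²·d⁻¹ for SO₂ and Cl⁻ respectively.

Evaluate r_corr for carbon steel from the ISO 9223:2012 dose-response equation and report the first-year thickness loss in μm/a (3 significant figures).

carbon steel: f(T) = +0.150·(T−10) [T≤10 °C] = -2.3550
  SO₂ term: 1.77·47.1^0.52·exp(0.02·75-2.3550) = 5.58
  Cl⁻ term: 0.102·304.9^0.62·exp(0.033·75+0.04·-5.7) = 33.47
  r_corr = 5.58 + 33.47 = 39.05 μm/a

r_corr = 39.0 μm/a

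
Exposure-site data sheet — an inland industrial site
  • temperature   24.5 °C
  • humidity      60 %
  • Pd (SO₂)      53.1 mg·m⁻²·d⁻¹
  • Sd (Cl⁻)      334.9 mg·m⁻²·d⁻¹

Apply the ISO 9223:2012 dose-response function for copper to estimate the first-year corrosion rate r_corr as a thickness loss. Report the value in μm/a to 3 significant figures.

copper: T>10 °C ⇒ hinge -0.080·(24.5−10) = -1.1600
  sulphur-dioxide contribution → 0.1609 μm/a
  chloride contribution → 1.419 μm/a
  total first-year rate 1.58 μm/a

r_corr = 1.58 μm/a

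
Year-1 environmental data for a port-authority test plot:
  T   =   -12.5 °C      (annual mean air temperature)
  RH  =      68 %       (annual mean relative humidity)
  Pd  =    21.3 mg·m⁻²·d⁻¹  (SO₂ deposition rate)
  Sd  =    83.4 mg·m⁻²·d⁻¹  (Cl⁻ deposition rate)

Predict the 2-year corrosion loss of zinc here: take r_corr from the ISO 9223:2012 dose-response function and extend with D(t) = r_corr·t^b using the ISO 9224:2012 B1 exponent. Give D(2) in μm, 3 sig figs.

D(2) = 1.07 μm

zinc: temperature factor f = +0.038·(-22.5) = -0.8550
  Pd branch = 0.0129·Pd^0.44·e^(0.046·RH+f) = 0.4811 μm/a
  Sd branch = 0.0175·Sd^0.57·e^(0.008·RH+0.085·T) = 0.1297 μm/a
  sum: 0.4811 + 0.1297 → r_corr = 0.6108 μm/a
ISO 9224: D(t) = r_corr · t^b with b = 0.813 (zinc, B1)
  D(2) = 0.6108 × 2^0.813 = 0.6108 × 1.757 = 1.073 μm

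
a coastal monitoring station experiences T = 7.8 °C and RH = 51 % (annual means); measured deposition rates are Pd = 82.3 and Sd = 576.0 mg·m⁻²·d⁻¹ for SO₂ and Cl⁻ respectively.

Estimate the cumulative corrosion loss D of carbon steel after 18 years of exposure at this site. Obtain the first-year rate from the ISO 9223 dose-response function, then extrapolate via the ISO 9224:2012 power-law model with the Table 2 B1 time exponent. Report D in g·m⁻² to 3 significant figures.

carbon steel: temperature factor f = +0.150·(-2.2) = -0.3300
  Pd branch = 1.77·Pd^0.52·e^(0.02·RH+f) = 34.97 μm/a
  Sd branch = 0.102·Sd^0.62·e^(0.033·RH+0.04·T) = 38.59 μm/a
  r_corr = 34.97 + 38.59 = 73.56 μm/a
Power-law: D(18) = r_corr · 18^0.523
  D(18) = 73.56 × 18^0.523 = 73.56 × 4.534 = 333.5 μm
  Mass loss = 333.5 μm × 7.85 g/cm³ = 2618 g·m⁻²

D(18) = 2.62e+03 g·m⁻²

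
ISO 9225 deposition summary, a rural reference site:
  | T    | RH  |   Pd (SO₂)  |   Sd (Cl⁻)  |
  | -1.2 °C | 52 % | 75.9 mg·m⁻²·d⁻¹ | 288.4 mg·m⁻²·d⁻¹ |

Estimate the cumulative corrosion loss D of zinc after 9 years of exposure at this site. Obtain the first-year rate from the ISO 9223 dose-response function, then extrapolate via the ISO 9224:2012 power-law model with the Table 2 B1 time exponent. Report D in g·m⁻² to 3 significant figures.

D(9) = 52.2 g·m⁻²

zinc: f(T) = +0.038·(T−10) [T≤10 °C] = -0.4256
  Pd branch = 0.0129·Pd^0.44·e^(0.046·RH+f) = 0.6193 μm/a
  Sd branch = 0.0175·Sd^0.57·e^(0.008·RH+0.085·T) = 0.6048 μm/a
  r_corr = 0.6193 + 0.6048 = 1.224 μm/a
Power-law: D(9) = r_corr · 9^0.813
  D(9) = 1.224 × 9^0.813 = 1.224 × 5.968 = 7.305 μm
  Mass loss = 7.305 μm × 7.14 g/cm³ = 52.16 g·m⁻²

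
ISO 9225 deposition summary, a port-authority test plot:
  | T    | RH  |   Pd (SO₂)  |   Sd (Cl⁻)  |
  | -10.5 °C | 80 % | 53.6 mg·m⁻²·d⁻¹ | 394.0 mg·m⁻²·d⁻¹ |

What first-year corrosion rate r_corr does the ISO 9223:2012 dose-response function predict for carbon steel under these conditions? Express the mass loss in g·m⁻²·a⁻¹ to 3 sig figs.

carbon steel: T≤10 °C ⇒ hinge +0.150·(-10.5−10) = -3.0750
  Pd branch = 1.77·Pd^0.52·e^(0.02·RH+f) = 3.21 μm/a
  Sd branch = 0.102·Sd^0.62·e^(0.033·RH+0.04·T) = 38.19 μm/a
  r_corr = 3.21 + 38.19 = 41.4 μm/a
Convert to mass loss: 41.4 μm/a × 7.85 g/cm³ = 325 g·m⁻²·a⁻¹

r_corr = 325 g·m⁻²·a⁻¹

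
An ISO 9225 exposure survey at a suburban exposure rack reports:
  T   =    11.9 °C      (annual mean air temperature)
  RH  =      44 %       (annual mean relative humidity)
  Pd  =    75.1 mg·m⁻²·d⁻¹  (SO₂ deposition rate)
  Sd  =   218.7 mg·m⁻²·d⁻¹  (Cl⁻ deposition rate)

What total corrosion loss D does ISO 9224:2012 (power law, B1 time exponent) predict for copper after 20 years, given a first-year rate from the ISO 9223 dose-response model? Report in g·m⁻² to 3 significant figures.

copper: temperature factor f = -0.080·(1.9) = -0.1520
  Pd branch = 0.0053·Pd^0.26·e^(0.059·RH+f) = 0.1877 μm/a
  Cl⁻ term: 0.01025·218.7^0.27·exp(0.036·44+0.049·11.9) = 0.3834
  sum: 0.1877 + 0.3834 → r_corr = 0.571 μm/a
Power-law: D(20) = r_corr · 20^0.667
  D(20) = 0.571 × 20^0.667 = 0.571 × 7.375 = 4.212 μm
  Mass loss = 4.212 μm × 8.96 g/cm³ = 37.74 g·m⁻²

D(20) = 37.7 g·m⁻²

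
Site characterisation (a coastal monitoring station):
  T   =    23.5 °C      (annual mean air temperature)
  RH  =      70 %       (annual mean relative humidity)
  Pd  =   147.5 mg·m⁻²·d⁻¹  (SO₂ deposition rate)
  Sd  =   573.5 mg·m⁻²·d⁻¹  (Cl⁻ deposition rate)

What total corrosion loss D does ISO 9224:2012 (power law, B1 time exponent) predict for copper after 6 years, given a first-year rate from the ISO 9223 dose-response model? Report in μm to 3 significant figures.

D(6) = 8.75 μm

copper: f(T) = -0.080·(T−10) [T>10 °C] = -1.0800
  SO₂ term: 0.0053·147.5^0.26·exp(0.059·70-1.0800) = 0.41
  Sd branch = 0.01025·Sd^0.27·e^(0.036·RH+0.049·T) = 2.239 μm/a
  sum: 0.41 + 2.239 → r_corr = 2.649 μm/a
Power-law: D(6) = r_corr · 6^0.667
  D(6) = 2.649 × 6^0.667 = 2.649 × 3.304 = 8.752 μm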